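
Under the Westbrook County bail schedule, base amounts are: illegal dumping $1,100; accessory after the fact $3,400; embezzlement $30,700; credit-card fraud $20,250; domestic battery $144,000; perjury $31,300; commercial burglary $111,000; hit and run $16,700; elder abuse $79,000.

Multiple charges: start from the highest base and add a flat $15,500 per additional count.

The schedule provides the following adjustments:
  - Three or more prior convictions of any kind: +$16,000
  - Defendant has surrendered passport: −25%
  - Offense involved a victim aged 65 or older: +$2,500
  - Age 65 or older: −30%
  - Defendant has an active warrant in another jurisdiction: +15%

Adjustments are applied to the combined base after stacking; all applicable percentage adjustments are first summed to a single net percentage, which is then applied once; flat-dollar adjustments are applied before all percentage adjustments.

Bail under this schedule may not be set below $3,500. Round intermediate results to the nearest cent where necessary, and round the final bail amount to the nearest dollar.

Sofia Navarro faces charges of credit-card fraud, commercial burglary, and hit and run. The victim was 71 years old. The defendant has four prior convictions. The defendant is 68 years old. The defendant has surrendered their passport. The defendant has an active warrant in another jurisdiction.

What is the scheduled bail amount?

Base amounts from the schedule: credit-card fraud $20,250; commercial burglary $111,000; hit and run $16,700.
Stacking rule: highest base plus $15,500 per additional charge. Highest is commercial burglary at $111,000; 2 additional charges → +$31,000. Combined base = $142,000.
Three or more prior convictions of any kind (+$16,000 flat): $142,000 + $16,000 = $158,000.
Offense involved a victim aged 65 or older (+$2,500 flat): $158,000 + $2,500 = $160,500.
Net percentage adjustment: −25% −30% +15% = −40%. $160,500 × 0.6 = $96,300.
$96,300 is at or above the $3,500 minimum.

$96,300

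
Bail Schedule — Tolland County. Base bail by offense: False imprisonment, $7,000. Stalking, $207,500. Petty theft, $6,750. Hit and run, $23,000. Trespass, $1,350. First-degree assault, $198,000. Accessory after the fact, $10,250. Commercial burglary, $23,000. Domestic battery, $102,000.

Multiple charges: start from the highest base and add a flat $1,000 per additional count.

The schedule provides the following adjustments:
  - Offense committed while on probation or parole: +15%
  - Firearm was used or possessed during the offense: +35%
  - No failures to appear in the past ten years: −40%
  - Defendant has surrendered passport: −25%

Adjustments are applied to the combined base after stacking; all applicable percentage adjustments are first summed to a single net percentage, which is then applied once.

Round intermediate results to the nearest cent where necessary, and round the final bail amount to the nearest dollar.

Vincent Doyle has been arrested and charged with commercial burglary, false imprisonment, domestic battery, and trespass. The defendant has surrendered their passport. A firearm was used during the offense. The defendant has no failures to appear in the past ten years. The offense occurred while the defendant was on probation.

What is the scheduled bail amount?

$89,250

Base amounts from the schedule: commercial burglary $23,000; false imprisonment $7,000; domestic battery $102,000; trespass $1,350.
Stacking rule: highest base plus $1,000 per additional charge. Highest is domestic battery at $102,000; 3 additional charges → +$3,000. Combined base = $105,000.
Net percentage adjustment: +15% +35% −40% −25% = −15%. $105,000 × 0.85 = $89,250.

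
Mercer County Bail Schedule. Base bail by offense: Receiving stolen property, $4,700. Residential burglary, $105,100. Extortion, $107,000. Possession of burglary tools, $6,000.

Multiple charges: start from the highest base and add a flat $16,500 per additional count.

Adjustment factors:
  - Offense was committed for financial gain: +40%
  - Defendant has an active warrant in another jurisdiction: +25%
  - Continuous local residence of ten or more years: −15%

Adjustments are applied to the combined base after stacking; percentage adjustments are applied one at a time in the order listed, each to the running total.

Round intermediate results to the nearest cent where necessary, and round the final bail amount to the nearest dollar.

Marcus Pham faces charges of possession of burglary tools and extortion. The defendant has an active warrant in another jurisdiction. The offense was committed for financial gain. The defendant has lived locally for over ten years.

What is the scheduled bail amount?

$183,706

Base amounts from the schedule: possession of burglary tools $6,000; extortion $107,000.
Stacking rule: highest base plus $16,500 per additional charge. Highest is extortion at $107,000; 1 additional charge → +$16,500. Combined base = $123,500.
Offense was committed for financial gain (+40%): $123,500 × 1.4 = $172,900.
Defendant has an active warrant in another jurisdiction (+25%): $172,900 × 1.25 = $216,125.
Continuous local residence of ten or more years (−15%): $216,125 × 0.85 = $183,706.25.
Rounded to the nearest dollar: $183,706.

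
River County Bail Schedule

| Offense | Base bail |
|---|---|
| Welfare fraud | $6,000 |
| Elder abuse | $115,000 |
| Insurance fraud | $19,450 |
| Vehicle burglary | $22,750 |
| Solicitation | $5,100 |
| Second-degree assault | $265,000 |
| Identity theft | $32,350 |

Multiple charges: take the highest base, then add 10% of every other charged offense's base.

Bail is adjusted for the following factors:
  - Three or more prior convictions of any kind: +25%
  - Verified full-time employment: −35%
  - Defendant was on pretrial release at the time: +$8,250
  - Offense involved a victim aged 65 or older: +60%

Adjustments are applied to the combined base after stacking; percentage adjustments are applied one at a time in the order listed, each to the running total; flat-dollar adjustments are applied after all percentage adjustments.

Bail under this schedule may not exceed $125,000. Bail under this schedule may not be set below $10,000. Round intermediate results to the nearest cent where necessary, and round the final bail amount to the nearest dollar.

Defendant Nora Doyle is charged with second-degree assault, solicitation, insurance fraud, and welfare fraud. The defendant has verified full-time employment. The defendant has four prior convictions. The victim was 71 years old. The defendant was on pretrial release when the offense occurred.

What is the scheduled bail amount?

$125,000

Base amounts from the schedule: second-degree assault $265,000; solicitation $5,100; insurance fraud $19,450; welfare fraud $6,000.
Stacking rule: highest base plus 10% of each additional charge. Highest is second-degree assault at $265,000. Additional: $5,100 × 10% = $510; $19,450 × 10% = $1,945; $6,000 × 10% = $600. Combined base = $265,000 + $3,055 = $268,055.
Three or more prior convictions of any kind (+25%): $268,055 × 1.25 = $335,068.75.
Verified full-time employment (−35%): $335,068.75 × 0.65 = $217,794.69.
Offense involved a victim aged 65 or older (+60%): $217,794.69 × 1.6 = $348,471.50.
Defendant was on pretrial release at the time (+$8,250 flat): $348,471.50 + $8,250 = $356,721.50.
Result $356,721.50 exceeds the maximum of $125,000; bail is capped at $125,000.
$125,000 is at or above the $10,000 minimum.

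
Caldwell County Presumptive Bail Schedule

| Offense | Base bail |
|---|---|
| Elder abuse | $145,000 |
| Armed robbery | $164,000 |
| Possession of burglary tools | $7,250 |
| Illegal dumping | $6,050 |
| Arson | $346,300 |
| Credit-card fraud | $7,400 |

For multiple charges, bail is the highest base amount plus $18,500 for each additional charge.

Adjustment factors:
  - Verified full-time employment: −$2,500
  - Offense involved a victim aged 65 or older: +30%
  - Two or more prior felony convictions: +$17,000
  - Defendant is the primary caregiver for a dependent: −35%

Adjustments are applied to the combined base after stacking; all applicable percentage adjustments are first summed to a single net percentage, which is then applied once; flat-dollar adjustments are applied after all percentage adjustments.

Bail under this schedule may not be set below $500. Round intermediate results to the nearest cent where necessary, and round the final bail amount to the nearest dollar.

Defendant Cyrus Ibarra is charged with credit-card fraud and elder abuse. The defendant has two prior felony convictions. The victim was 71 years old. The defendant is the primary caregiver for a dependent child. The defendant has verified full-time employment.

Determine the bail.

$169,825

Base amounts from the schedule: credit-card fraud $7,400; elder abuse $145,000.
Stacking rule: highest base plus $18,500 per additional charge. Highest is elder abuse at $145,000; 1 additional charge → +$18,500. Combined base = $163,500.
Net percentage adjustment: +30% −35% = −5%. $163,500 × 0.95 = $155,325.
Verified full-time employment (−$2,500 flat): $155,325 − $2,500 = $152,825.
Two or more prior felony convictions (+$17,000 flat): $152,825 + $17,000 = $169,825.
$169,825 is at or above the $500 minimum.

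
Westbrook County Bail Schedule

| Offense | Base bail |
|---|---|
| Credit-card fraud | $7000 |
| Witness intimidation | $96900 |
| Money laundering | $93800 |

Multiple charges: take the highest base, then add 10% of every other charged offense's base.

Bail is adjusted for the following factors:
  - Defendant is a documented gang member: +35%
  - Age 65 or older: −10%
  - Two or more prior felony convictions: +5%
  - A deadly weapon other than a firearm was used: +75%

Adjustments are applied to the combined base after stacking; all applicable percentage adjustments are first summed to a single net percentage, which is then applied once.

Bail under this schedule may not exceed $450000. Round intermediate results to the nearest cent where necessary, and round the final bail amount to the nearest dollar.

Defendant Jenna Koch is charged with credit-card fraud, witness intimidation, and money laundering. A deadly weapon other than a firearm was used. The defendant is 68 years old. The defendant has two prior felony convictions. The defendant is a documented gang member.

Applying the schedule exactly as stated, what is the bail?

Base amounts from the schedule: credit-card fraud $7000; witness intimidation $96900; money laundering $93800.
Stacking rule: highest base plus 10% of each additional charge. Highest is witness intimidation at $96900. Additional: $7000 × 10% = $700; $93800 × 10% = $9380. Combined base = $96900 + $10080 = $106980.
Net percentage adjustment: +35% −10% +5% +75% = +105%. $106980 × 2.05 = $219309.
$219309 is within the $450000 maximum.

$219309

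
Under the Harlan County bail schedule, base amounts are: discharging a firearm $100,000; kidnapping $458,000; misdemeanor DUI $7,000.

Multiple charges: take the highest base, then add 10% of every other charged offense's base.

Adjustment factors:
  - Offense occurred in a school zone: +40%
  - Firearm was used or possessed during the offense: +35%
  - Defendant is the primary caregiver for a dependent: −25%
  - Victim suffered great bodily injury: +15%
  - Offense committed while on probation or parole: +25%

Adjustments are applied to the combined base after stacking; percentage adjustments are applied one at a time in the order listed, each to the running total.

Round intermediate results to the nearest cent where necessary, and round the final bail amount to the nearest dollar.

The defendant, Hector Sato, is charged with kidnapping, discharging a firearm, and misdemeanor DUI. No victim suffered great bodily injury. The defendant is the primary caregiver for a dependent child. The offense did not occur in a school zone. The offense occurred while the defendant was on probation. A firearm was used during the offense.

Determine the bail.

$593,198

Base amounts from the schedule: kidnapping $458,000; discharging a firearm $100,000; misdemeanor DUI $7,000.
Stacking rule: highest base plus 10% of each additional charge. Highest is kidnapping at $458,000. Additional: $100,000 × 10% = $10,000; $7,000 × 10% = $700. Combined base = $458,000 + $10,700 = $468,700.
Firearm was used or possessed during the offense (+35%): $468,700 × 1.35 = $632,745.
Defendant is the primary caregiver for a dependent (−25%): $632,745 × 0.75 = $474,558.75.
Offense committed while on probation or parole (+25%): $474,558.75 × 1.25 = $593,198.44.
Rounded to the nearest dollar: $593,198.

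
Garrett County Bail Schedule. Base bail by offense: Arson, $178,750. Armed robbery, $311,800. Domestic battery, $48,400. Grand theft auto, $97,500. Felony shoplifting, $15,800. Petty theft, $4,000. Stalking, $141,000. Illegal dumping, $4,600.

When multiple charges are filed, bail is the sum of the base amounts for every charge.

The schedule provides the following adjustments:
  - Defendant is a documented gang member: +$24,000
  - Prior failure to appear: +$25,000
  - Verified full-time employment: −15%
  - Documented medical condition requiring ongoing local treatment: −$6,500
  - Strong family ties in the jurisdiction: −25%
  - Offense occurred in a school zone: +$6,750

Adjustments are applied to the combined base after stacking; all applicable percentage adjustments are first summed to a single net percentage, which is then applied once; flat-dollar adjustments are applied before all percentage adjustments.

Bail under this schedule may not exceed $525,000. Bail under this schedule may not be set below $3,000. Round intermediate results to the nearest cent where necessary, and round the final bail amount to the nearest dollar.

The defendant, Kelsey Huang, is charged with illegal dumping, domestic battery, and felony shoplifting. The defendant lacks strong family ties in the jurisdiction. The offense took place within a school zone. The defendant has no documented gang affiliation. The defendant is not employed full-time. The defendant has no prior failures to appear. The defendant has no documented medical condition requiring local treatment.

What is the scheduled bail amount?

Base amounts from the schedule: illegal dumping $4,600; domestic battery $48,400; felony shoplifting $15,800.
Stacking rule: sum of all bases. $4,600 + $48,400 + $15,800 = $68,800.
Offense occurred in a school zone (+$6,750 flat): $68,800 + $6,750 = $75,550.
$75,550 is within the $525,000 maximum.
$75,550 is at or above the $3,000 minimum.

$75,550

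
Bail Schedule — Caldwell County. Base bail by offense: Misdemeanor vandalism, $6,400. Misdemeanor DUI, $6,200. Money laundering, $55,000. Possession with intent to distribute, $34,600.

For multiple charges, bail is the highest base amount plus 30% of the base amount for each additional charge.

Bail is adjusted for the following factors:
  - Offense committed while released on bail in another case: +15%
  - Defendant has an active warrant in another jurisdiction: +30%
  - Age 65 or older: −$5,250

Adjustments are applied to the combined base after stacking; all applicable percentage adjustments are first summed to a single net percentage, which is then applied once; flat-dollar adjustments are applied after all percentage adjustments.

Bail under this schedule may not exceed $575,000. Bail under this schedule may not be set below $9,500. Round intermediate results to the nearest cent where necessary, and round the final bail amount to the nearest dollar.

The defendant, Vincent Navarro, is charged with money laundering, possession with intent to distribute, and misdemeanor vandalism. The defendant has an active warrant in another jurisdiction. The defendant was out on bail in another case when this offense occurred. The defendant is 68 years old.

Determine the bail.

Base amounts from the schedule: money laundering $55,000; possession with intent to distribute $34,600; misdemeanor vandalism $6,400.
Stacking rule: highest base plus 30% of each additional charge. Highest is money laundering at $55,000. Additional: $34,600 × 30% = $10,380; $6,400 × 30% = $1,920. Combined base = $55,000 + $12,300 = $67,300.
Net percentage adjustment: +15% +30% = +45%. $67,300 × 1.45 = $97,585.
Age 65 or older (−$5,250 flat): $97,585 − $5,250 = $92,335.
$92,335 is within the $575,000 maximum.
$92,335 is at or above the $9,500 minimum.

$92,335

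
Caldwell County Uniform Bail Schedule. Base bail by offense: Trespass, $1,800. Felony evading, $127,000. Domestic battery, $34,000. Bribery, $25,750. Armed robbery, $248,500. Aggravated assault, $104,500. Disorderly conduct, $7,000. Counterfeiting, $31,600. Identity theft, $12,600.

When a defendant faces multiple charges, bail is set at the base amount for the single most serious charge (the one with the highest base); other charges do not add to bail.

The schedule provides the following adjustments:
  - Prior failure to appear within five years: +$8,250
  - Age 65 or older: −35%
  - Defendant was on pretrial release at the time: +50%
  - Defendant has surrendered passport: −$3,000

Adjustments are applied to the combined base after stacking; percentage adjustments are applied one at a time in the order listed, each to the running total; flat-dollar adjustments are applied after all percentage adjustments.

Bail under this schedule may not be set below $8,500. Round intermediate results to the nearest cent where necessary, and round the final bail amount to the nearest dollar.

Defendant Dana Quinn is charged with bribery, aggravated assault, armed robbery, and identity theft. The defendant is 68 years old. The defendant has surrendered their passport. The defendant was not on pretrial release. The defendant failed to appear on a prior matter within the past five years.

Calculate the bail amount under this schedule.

Base amounts from the schedule: bribery $25,750; aggravated assault $104,500; armed robbery $248,500; identity theft $12,600.
Stacking rule: use the highest base only. Highest is armed robbery at $248,500. Combined base = $248,500.
Age 65 or older (−35%): $248,500 × 0.65 = $161,525.
Prior failure to appear within five years (+$8,250 flat): $161,525 + $8,250 = $169,775.
Defendant has surrendered passport (−$3,000 flat): $169,775 − $3,000 = $166,775.
$166,775 is at or above the $8,500 minimum.

$166,775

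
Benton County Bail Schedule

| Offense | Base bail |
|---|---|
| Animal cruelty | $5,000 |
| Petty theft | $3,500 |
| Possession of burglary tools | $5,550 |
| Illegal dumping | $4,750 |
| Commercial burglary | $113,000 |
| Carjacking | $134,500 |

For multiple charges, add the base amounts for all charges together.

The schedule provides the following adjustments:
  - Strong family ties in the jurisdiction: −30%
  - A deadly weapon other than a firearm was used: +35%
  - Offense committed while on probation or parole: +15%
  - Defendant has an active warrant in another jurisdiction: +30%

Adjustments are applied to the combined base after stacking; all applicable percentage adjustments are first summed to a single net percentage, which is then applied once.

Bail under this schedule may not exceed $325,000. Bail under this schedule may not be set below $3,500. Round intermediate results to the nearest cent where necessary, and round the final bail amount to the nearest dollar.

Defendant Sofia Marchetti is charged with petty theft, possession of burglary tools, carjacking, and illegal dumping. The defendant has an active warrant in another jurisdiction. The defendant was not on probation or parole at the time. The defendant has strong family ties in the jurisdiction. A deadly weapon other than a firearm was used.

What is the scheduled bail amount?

$200,205

Base amounts from the schedule: petty theft $3,500; possession of burglary tools $5,550; carjacking $134,500; illegal dumping $4,750.
Stacking rule: sum of all bases. $3,500 + $5,550 + $134,500 + $4,750 = $148,300.
Net percentage adjustment: −30% +35% +30% = +35%. $148,300 × 1.35 = $200,205.
$200,205 is within the $325,000 maximum.
$200,205 is at or above the $3,500 minimum.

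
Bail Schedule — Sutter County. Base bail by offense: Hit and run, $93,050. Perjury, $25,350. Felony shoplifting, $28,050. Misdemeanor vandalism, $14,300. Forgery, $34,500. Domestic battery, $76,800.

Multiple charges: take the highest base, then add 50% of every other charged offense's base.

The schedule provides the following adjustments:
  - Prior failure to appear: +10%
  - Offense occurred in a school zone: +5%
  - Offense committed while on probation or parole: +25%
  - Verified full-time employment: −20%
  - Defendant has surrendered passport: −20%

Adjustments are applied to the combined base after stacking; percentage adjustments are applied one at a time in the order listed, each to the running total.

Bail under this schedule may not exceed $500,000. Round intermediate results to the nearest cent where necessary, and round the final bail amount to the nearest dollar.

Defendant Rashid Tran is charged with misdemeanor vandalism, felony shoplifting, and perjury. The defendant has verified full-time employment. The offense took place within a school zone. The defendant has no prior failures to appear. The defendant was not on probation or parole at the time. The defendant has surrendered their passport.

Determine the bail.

$32,172

Base amounts from the schedule: misdemeanor vandalism $14,300; felony shoplifting $28,050; perjury $25,350.
Stacking rule: highest base plus 50% of each additional charge. Highest is felony shoplifting at $28,050. Additional: $14,300 × 50% = $7,150; $25,350 × 50% = $12,675. Combined base = $28,050 + $19,825 = $47,875.
Offense occurred in a school zone (+5%): $47,875 × 1.05 = $50,268.75.
Verified full-time employment (−20%): $50,268.75 × 0.8 = $40,215.
Defendant has surrendered passport (−20%): $40,215 × 0.8 = $32,172.
$32,172 is within the $500,000 maximum.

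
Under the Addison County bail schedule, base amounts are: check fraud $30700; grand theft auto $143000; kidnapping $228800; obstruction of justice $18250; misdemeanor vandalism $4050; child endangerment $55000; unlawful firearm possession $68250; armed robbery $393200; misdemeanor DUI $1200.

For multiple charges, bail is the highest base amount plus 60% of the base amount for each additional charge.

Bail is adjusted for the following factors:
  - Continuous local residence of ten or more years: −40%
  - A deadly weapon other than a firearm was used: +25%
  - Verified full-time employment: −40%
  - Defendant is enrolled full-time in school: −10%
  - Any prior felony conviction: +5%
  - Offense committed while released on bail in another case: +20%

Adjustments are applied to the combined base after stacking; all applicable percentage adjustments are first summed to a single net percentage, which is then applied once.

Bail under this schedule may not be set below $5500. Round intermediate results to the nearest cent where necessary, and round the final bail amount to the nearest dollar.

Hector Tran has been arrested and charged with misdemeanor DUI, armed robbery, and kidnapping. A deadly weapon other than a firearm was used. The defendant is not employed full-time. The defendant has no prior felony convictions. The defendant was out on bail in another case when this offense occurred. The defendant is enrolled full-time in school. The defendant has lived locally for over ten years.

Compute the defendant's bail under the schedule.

$504640

Base amounts from the schedule: misdemeanor DUI $1200; armed robbery $393200; kidnapping $228800.
Stacking rule: highest base plus 60% of each additional charge. Highest is armed robbery at $393200. Additional: $1200 × 60% = $720; $228800 × 60% = $137280. Combined base = $393200 + $138000 = $531200.
Net percentage adjustment: −40% +25% −10% +20% = −5%. $531200 × 0.95 = $504640.
$504640 is at or above the $5500 minimum.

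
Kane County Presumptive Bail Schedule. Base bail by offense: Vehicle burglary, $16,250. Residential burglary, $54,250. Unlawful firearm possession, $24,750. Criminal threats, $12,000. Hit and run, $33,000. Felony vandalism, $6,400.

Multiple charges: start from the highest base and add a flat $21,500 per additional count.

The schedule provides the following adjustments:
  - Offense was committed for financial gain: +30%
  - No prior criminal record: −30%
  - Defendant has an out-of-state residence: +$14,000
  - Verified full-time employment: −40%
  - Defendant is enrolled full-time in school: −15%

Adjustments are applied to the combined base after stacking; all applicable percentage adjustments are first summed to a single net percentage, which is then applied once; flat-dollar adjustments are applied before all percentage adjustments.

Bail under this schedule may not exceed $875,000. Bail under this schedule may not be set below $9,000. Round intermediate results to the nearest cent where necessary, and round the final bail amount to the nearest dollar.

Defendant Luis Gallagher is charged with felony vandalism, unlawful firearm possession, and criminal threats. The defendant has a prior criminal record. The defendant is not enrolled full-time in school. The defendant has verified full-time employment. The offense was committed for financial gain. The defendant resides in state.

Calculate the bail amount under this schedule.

Base amounts from the schedule: felony vandalism $6,400; unlawful firearm possession $24,750; criminal threats $12,000.
Stacking rule: highest base plus $21,500 per additional charge. Highest is unlawful firearm possession at $24,750; 2 additional charges → +$43,000. Combined base = $67,750.
Net percentage adjustment: +30% −40% = −10%. $67,750 × 0.9 = $60,975.
$60,975 is within the $875,000 maximum.
$60,975 is at or above the $9,000 minimum.

$60,975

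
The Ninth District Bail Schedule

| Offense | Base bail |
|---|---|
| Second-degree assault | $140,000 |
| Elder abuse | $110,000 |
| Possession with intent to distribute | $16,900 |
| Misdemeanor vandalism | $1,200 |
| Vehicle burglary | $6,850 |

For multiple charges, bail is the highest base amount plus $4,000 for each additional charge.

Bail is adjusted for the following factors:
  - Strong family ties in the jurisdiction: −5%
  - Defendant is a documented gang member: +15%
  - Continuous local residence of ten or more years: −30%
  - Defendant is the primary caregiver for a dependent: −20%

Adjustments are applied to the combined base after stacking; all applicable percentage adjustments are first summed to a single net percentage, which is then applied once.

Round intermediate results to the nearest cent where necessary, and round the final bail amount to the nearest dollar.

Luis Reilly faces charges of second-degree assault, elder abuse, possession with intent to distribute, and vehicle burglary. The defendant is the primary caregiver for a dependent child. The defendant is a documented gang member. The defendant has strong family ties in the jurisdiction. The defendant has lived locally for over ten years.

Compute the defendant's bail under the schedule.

Base amounts from the schedule: second-degree assault $140,000; elder abuse $110,000; possession with intent to distribute $16,900; vehicle burglary $6,850.
Stacking rule: highest base plus $4,000 per additional charge. Highest is second-degree assault at $140,000; 3 additional charges → +$12,000. Combined base = $152,000.
Net percentage adjustment: −5% +15% −30% −20% = −40%. $152,000 × 0.6 = $91,200.

$91,200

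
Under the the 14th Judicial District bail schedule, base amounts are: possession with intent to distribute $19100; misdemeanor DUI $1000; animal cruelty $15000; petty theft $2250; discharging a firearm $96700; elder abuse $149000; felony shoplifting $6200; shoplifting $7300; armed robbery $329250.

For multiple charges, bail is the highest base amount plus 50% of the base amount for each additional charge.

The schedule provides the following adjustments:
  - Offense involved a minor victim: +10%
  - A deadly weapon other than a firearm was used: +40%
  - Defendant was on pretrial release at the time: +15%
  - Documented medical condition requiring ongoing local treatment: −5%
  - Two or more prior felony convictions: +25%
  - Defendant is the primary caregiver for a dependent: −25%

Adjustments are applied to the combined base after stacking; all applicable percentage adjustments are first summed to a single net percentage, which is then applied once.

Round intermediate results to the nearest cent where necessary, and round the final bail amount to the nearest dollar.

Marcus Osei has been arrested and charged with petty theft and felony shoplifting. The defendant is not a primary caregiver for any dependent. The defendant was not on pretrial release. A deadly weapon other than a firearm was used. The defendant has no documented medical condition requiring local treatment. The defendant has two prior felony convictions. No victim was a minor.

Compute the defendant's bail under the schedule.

Base amounts from the schedule: petty theft $2250; felony shoplifting $6200.
Stacking rule: highest base plus 50% of each additional charge. Highest is felony shoplifting at $6200. Additional: $2250 × 50% = $1125. Combined base = $6200 + $1125 = $7325.
Net percentage adjustment: +40% +25% = +65%. $7325 × 1.65 = $12086.25.
Rounded to the nearest dollar: $12086.

$12086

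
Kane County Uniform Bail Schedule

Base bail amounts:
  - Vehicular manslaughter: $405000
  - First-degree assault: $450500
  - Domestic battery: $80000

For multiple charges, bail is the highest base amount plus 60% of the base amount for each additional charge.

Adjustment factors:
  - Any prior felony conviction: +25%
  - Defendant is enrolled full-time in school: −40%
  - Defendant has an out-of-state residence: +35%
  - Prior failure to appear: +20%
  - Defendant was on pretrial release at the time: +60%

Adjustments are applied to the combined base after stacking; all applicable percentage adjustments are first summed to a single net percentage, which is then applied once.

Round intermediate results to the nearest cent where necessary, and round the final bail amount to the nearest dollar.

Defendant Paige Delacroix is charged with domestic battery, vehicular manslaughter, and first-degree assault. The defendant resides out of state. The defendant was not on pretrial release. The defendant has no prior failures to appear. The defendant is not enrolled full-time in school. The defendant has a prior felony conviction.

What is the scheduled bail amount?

Base amounts from the schedule: domestic battery $80000; vehicular manslaughter $405000; first-degree assault $450500.
Stacking rule: highest base plus 60% of each additional charge. Highest is first-degree assault at $450500. Additional: $80000 × 60% = $48000; $405000 × 60% = $243000. Combined base = $450500 + $291000 = $741500.
Net percentage adjustment: +25% +35% = +60%. $741500 × 1.6 = $1186400.

$1186400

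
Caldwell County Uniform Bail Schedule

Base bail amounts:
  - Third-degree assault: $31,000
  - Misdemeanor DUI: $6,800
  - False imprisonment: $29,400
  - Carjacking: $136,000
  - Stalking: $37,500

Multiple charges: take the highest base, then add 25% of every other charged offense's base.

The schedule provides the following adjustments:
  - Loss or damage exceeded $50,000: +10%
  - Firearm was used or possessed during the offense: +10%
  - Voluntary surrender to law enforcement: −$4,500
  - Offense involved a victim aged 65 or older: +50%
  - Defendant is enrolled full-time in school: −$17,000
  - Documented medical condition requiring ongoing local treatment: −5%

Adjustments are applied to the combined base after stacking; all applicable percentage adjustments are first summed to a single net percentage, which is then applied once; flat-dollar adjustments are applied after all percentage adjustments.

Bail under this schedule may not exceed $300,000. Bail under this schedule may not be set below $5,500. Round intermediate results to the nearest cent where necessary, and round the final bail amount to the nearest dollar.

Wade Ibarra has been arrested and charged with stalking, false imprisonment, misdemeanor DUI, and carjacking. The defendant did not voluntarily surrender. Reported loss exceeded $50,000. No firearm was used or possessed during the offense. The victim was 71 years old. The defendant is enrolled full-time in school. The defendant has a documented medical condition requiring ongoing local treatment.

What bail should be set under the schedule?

$222,359

Base amounts from the schedule: stalking $37,500; false imprisonment $29,400; misdemeanor DUI $6,800; carjacking $136,000.
Stacking rule: highest base plus 25% of each additional charge. Highest is carjacking at $136,000. Additional: $37,500 × 25% = $9,375; $29,400 × 25% = $7,350; $6,800 × 25% = $1,700. Combined base = $136,000 + $18,425 = $154,425.
Net percentage adjustment: +10% +50% −5% = +55%. $154,425 × 1.55 = $239,358.75.
Defendant is enrolled full-time in school (−$17,000 flat): $239,358.75 − $17,000 = $222,358.75.
$222,358.75 is within the $300,000 maximum.
$222,358.75 is at or above the $5,500 minimum.
Rounded to the nearest dollar: $222,359.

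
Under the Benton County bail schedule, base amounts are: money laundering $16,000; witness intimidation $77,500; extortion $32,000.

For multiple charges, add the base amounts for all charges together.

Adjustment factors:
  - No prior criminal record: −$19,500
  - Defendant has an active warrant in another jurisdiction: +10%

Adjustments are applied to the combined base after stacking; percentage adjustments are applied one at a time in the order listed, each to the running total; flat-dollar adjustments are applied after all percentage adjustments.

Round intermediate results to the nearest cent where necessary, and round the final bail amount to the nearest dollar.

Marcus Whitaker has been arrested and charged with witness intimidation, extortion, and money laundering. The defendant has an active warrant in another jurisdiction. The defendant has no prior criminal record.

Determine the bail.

Base amounts from the schedule: witness intimidation $77,500; extortion $32,000; money laundering $16,000.
Stacking rule: sum of all bases. $77,500 + $32,000 + $16,000 = $125,500.
Defendant has an active warrant in another jurisdiction (+10%): $125,500 × 1.1 = $138,050.
No prior criminal record (−$19,500 flat): $138,050 − $19,500 = $118,550.

$118,550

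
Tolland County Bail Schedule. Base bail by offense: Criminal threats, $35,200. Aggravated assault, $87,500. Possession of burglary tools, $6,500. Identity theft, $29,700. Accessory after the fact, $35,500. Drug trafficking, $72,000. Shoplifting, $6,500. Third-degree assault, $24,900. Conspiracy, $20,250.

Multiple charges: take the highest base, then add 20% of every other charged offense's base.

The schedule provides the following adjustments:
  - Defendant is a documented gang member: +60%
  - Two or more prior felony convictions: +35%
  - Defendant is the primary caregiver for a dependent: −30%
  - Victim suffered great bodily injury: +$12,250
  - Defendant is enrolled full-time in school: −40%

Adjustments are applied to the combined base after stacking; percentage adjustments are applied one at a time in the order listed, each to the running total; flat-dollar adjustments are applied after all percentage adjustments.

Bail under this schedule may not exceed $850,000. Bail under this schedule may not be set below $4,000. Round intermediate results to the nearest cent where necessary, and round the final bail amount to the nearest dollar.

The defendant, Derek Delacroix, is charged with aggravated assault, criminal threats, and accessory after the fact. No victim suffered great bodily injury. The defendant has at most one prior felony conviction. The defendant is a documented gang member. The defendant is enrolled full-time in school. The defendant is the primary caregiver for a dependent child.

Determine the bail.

Base amounts from the schedule: aggravated assault $87,500; criminal threats $35,200; accessory after the fact $35,500.
Stacking rule: highest base plus 20% of each additional charge. Highest is aggravated assault at $87,500. Additional: $35,200 × 20% = $7,040; $35,500 × 20% = $7,100. Combined base = $87,500 + $14,140 = $101,640.
Defendant is a documented gang member (+60%): $101,640 × 1.6 = $162,624.
Defendant is the primary caregiver for a dependent (−30%): $162,624 × 0.7 = $113,836.80.
Defendant is enrolled full-time in school (−40%): $113,836.80 × 0.6 = $68,302.08.
$68,302.08 is within the $850,000 maximum.
$68,302.08 is at or above the $4,000 minimum.
Rounded to the nearest dollar: $68,302.

$68,302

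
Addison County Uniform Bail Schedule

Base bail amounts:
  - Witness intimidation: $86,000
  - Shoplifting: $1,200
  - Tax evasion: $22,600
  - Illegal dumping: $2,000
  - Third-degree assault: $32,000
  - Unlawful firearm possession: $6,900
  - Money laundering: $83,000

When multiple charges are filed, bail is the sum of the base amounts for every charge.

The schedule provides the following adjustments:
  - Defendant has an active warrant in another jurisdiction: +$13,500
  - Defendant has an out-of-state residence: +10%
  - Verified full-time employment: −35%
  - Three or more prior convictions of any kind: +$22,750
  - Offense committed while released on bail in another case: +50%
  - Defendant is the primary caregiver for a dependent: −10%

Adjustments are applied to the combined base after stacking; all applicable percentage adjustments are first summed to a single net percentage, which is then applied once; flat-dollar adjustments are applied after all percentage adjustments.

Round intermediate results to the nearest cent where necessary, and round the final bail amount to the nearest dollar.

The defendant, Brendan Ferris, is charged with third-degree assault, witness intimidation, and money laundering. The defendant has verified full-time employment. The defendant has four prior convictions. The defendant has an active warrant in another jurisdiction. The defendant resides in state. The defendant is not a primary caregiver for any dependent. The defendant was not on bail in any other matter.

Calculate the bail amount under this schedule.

$166,900

Base amounts from the schedule: third-degree assault $32,000; witness intimidation $86,000; money laundering $83,000.
Stacking rule: sum of all bases. $32,000 + $86,000 + $83,000 = $201,000.
Verified full-time employment (−35%): $201,000 × 0.65 = $130,650.
Defendant has an active warrant in another jurisdiction (+$13,500 flat): $130,650 + $13,500 = $144,150.
Three or more prior convictions of any kind (+$22,750 flat): $144,150 + $22,750 = $166,900.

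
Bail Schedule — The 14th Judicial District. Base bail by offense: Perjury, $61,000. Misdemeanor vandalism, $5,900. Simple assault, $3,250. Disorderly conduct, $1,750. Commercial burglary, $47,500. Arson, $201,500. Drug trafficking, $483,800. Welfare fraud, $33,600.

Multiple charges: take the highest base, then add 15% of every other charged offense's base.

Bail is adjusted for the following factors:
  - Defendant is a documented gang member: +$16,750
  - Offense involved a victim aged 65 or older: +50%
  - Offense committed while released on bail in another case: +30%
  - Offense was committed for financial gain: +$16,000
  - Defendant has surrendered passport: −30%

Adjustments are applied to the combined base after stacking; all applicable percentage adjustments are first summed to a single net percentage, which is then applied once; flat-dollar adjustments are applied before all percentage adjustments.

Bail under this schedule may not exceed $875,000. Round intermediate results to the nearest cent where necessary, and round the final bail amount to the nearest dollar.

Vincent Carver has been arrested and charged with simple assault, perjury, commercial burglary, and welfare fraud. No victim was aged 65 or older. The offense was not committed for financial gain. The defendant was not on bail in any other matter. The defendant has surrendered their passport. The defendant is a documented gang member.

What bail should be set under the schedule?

$63,282

Base amounts from the schedule: simple assault $3,250; perjury $61,000; commercial burglary $47,500; welfare fraud $33,600.
Stacking rule: highest base plus 15% of each additional charge. Highest is perjury at $61,000. Additional: $3,250 × 15% = $487.50; $47,500 × 15% = $7,125; $33,600 × 15% = $5,040. Combined base = $61,000 + $12,652.50 = $73,652.50.
Defendant is a documented gang member (+$16,750 flat): $73,652.50 + $16,750 = $90,402.50.
Defendant has surrendered passport (−30%): $90,402.50 × 0.7 = $63,281.75.
$63,281.75 is within the $875,000 maximum.
Rounded to the nearest dollar: $63,282.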